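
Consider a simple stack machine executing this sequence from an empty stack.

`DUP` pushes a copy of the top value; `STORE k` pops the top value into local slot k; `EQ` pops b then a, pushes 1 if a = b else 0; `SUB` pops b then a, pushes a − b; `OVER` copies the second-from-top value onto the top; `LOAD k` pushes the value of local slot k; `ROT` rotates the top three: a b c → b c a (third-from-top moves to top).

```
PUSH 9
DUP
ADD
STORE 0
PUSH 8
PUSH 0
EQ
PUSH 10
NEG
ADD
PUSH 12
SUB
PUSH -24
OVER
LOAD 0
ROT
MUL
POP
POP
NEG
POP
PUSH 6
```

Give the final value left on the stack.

PUSH 9    9
DUP       9 9
ADD       18
STORE 0   (empty)
PUSH 8    8
PUSH 0    8 0
EQ        0
PUSH 10   0 10
NEG       0 -10
ADD       -10
PUSH 12   -10 12
SUB       -22
PUSH -24  -22 -24
OVER      -22 -24 -22
LOAD 0    -22 -24 -22 18
ROT       -22 -22 18 -24
MUL       -22 -22 -432
POP       -22 -22
POP       -22
NEG       22
POP       (empty)
PUSH 6    6

6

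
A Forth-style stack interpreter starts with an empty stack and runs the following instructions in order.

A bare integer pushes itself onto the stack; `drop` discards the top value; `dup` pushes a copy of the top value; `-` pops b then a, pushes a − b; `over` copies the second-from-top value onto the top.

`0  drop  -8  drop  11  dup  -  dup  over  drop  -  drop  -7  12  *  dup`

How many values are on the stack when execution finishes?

2

0    → [0]
drop → []
-8   → [-8]
drop → []
11   → [11]
dup  → [11, 11]
-    → [0]
dup  → [0, 0]
over → [0, 0, 0]
drop → [0, 0]
-    → [0]
drop → []
-7   → [-7]
12   → [-7, 12]
*    → [-84]
dup  → [-84, -84]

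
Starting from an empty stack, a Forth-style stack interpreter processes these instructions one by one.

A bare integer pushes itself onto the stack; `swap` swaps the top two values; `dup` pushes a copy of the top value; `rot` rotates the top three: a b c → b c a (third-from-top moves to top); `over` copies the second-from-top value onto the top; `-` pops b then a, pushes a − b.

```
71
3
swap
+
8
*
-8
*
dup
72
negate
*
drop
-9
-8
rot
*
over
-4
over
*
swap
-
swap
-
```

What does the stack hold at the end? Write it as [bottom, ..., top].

[-9, -37843]

71     -> [71]
3      -> [71, 3]
swap   -> [3, 71]
+      -> [74]
8      -> [74, 8]
*      -> [592]
-8     -> [592, -8]
*      -> [-4736]
dup    -> [-4736, -4736]
72     -> [-4736, -4736, 72]
negate -> [-4736, -4736, -72]
*      -> [-4736, 340992]
drop   -> [-4736]
-9     -> [-4736, -9]
-8     -> [-4736, -9, -8]
rot    -> [-9, -8, -4736]
*      -> [-9, 37888]
over   -> [-9, 37888, -9]
-4     -> [-9, 37888, -9, -4]
over   -> [-9, 37888, -9, -4, -9]
*      -> [-9, 37888, -9, 36]
swap   -> [-9, 37888, 36, -9]
-      -> [-9, 37888, 45]
swap   -> [-9, 45, 37888]
-      -> [-9, -37843]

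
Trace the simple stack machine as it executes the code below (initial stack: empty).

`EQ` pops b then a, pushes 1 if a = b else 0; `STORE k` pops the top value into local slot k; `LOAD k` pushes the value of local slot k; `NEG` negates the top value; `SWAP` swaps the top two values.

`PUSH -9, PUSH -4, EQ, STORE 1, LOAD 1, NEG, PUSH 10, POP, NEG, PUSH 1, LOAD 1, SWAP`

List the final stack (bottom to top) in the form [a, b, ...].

PUSH -9 : -9
PUSH -4 : -9 -4
EQ      : 0
STORE 1 : (empty)
LOAD 1  : 0
NEG     : 0
PUSH 10 : 0 10
POP     : 0
NEG     : 0
PUSH 1  : 0 1
LOAD 1  : 0 1 0
SWAP    : 0 0 1

[0, 0, 1]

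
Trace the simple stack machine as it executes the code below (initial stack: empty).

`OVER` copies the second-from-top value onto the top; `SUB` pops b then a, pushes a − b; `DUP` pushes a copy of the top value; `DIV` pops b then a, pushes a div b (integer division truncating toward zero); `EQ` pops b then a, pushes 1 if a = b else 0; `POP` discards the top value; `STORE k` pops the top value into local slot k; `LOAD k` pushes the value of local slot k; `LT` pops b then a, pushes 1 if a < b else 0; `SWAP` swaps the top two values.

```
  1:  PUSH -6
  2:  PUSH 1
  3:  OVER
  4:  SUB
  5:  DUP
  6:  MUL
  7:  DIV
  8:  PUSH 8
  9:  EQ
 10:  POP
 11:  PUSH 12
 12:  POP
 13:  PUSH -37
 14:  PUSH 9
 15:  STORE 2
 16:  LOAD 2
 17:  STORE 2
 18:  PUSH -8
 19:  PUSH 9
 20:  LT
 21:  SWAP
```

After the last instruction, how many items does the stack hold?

PUSH -6  → -6
PUSH 1   → -6 1
OVER     → -6 1 -6
SUB      → -6 7
DUP      → -6 7 7
MUL      → -6 49
DIV      → 0
PUSH 8   → 0 8
EQ       → 0
POP      → (empty)
PUSH 12  → 12
POP      → (empty)
PUSH -37 → -37
PUSH 9   → -37 9
STORE 2  → -37
LOAD 2   → -37 9
STORE 2  → -37
PUSH -8  → -37 -8
PUSH 9   → -37 -8 9
LT       → -37 1
SWAP     → 1 -37

2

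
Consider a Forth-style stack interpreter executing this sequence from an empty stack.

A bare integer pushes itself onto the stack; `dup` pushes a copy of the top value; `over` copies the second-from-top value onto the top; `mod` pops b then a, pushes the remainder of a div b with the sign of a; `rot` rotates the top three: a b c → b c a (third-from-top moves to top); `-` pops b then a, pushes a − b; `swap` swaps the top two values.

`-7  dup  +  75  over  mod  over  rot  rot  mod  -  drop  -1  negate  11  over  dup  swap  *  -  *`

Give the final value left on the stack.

-7      -7
dup     -7 -7
+       -14
75      -14 75
over    -14 75 -14
mod     -14 5
over    -14 5 -14
rot     5 -14 -14
rot     -14 -14 5
mod     -14 -4
-       -10
drop    (empty)
-1      -1
negate  1
11      1 11
over    1 11 1
dup     1 11 1 1
swap    1 11 1 1
*       1 11 1
-       1 10
*       10

10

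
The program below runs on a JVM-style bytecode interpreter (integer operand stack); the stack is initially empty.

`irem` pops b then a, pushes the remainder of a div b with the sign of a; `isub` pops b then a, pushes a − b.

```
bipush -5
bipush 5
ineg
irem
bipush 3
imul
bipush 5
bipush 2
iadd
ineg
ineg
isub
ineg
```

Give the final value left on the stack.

7

bipush -5 -> [-5]
bipush 5  -> [-5, 5]
ineg      -> [-5, -5]
irem      -> [0]
bipush 3  -> [0, 3]
imul      -> [0]
bipush 5  -> [0, 5]
bipush 2  -> [0, 5, 2]
iadd      -> [0, 7]
ineg      -> [0, -7]
ineg      -> [0, 7]
isub      -> [-7]
ineg      -> [7]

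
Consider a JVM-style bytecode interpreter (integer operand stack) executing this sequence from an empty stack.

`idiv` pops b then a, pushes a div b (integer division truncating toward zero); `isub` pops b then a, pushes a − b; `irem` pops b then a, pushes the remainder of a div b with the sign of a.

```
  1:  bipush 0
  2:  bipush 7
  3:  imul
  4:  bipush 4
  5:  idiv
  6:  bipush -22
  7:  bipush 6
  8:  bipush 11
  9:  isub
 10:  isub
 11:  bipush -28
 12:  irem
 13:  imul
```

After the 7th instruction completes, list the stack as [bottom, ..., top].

bipush 0   : [0]
bipush 7   : [0, 7]
imul       : [0]
bipush 4   : [0, 4]
idiv       : [0]
bipush -22 : [0, -22]
bipush 6   : [0, -22, 6]

[0, -22, 6]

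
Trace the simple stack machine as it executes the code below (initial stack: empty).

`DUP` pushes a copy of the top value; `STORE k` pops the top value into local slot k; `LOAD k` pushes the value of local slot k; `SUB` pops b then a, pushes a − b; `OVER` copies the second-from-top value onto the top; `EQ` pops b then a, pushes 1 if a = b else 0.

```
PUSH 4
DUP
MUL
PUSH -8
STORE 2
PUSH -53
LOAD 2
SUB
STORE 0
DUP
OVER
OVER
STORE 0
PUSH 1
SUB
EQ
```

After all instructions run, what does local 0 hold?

PUSH 4   -> 4
DUP      -> 4 4
MUL      -> 16
PUSH -8  -> 16 -8
STORE 2  -> 16
PUSH -53 -> 16 -53
LOAD 2   -> 16 -53 -8
SUB      -> 16 -45
STORE 0  -> 16
DUP      -> 16 16
OVER     -> 16 16 16
OVER     -> 16 16 16 16
STORE 0  -> 16 16 16
PUSH 1   -> 16 16 16 1
SUB      -> 16 16 15
EQ       -> 16 0

16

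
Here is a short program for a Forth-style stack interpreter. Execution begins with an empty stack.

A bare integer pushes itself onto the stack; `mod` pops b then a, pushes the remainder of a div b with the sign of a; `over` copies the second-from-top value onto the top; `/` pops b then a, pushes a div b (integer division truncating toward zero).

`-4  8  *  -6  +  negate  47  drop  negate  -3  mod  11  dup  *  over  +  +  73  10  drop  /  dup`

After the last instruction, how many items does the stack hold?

-4     -> -4
8      -> -4 8
*      -> -32
-6     -> -32 -6
+      -> -38
negate -> 38
47     -> 38 47
drop   -> 38
negate -> -38
-3     -> -38 -3
mod    -> -2
11     -> -2 11
dup    -> -2 11 11
*      -> -2 121
over   -> -2 121 -2
+      -> -2 119
+      -> 117
73     -> 117 73
10     -> 117 73 10
drop   -> 117 73
/      -> 1
dup    -> 1 1

2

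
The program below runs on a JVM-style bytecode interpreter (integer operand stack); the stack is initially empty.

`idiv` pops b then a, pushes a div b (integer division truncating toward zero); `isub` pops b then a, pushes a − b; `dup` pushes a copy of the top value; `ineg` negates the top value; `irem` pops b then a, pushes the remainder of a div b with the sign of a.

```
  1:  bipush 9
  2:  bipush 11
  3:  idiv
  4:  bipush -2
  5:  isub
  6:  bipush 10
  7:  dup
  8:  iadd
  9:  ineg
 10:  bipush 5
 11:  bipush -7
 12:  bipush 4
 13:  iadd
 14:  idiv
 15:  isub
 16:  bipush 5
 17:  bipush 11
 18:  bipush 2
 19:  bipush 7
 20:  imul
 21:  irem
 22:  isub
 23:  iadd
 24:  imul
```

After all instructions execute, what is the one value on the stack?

bipush 9  -> 9
bipush 11 -> 9 11
idiv      -> 0
bipush -2 -> 0 -2
isub      -> 2
bipush 10 -> 2 10
dup       -> 2 10 10
iadd      -> 2 20
ineg      -> 2 -20
bipush 5  -> 2 -20 5
bipush -7 -> 2 -20 5 -7
bipush 4  -> 2 -20 5 -7 4
iadd      -> 2 -20 5 -3
idiv      -> 2 -20 -1
isub      -> 2 -19
bipush 5  -> 2 -19 5
bipush 11 -> 2 -19 5 11
bipush 2  -> 2 -19 5 11 2
bipush 7  -> 2 -19 5 11 2 7
imul      -> 2 -19 5 11 14
irem      -> 2 -19 5 11
isub      -> 2 -19 -6
iadd      -> 2 -25
imul      -> -50

-50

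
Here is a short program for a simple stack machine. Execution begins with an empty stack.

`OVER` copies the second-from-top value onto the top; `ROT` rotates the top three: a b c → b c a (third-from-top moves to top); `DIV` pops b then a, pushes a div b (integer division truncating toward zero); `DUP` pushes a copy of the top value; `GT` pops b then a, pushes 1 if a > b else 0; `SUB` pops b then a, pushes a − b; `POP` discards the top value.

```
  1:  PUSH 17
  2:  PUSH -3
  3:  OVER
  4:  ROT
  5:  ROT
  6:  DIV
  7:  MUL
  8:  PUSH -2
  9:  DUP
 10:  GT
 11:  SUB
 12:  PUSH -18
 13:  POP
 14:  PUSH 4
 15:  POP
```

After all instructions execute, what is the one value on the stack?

PUSH 17   [17]
PUSH -3   [17, -3]
OVER      [17, -3, 17]
ROT       [-3, 17, 17]
ROT       [17, 17, -3]
DIV       [17, -5]
MUL       [-85]
PUSH -2   [-85, -2]
DUP       [-85, -2, -2]
GT        [-85, 0]
SUB       [-85]
PUSH -18  [-85, -18]
POP       [-85]
PUSH 4    [-85, 4]
POP       [-85]

-85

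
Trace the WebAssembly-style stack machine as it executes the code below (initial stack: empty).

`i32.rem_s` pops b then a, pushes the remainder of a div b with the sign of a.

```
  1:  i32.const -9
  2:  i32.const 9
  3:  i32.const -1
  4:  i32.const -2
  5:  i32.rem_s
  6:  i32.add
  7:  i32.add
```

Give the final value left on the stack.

-1

i32.const -9  -9
i32.const 9   -9 9
i32.const -1  -9 9 -1
i32.const -2  -9 9 -1 -2
i32.rem_s     -9 9 -1
i32.add       -9 8
i32.add       -1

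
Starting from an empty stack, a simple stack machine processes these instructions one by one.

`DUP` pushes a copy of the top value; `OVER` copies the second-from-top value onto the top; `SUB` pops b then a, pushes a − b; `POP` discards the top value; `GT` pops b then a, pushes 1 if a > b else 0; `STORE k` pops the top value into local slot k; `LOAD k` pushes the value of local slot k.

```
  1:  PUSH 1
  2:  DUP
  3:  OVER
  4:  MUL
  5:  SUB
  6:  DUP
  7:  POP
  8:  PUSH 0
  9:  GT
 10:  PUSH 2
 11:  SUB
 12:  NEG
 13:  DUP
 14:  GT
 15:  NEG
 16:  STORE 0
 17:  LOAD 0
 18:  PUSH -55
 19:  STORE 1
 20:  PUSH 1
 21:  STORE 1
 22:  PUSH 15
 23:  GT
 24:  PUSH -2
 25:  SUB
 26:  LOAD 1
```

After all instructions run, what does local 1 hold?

1

PUSH 1   -> [1]
DUP      -> [1, 1]
OVER     -> [1, 1, 1]
MUL      -> [1, 1]
SUB      -> [0]
DUP      -> [0, 0]
POP      -> [0]
PUSH 0   -> [0, 0]
GT       -> [0]
PUSH 2   -> [0, 2]
SUB      -> [-2]
NEG      -> [2]
DUP      -> [2, 2]
GT       -> [0]
NEG      -> [0]
STORE 0  -> []
LOAD 0   -> [0]
PUSH -55 -> [0, -55]
STORE 1  -> [0]
PUSH 1   -> [0, 1]
STORE 1  -> [0]
PUSH 15  -> [0, 15]
GT       -> [0]
PUSH -2  -> [0, -2]
SUB      -> [2]
LOAD 1   -> [2, 1]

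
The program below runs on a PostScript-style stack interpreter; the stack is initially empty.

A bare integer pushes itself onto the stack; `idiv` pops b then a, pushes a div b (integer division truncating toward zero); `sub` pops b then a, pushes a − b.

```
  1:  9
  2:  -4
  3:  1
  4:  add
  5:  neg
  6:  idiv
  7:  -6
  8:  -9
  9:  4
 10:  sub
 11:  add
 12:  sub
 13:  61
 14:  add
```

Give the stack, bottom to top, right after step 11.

[3, -19]

9     9
-4    9 -4
1     9 -4 1
add   9 -3
neg   9 3
idiv  3
-6    3 -6
-9    3 -6 -9
4     3 -6 -9 4
sub   3 -6 -13
add   3 -19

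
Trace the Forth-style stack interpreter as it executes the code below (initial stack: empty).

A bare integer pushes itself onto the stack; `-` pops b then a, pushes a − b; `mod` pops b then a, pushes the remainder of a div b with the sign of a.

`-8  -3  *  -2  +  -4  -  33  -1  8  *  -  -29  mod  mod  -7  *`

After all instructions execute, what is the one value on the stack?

-8  → [-8]
-3  → [-8, -3]
*   → [24]
-2  → [24, -2]
+   → [22]
-4  → [22, -4]
-   → [26]
33  → [26, 33]
-1  → [26, 33, -1]
8   → [26, 33, -1, 8]
*   → [26, 33, -8]
-   → [26, 41]
-29 → [26, 41, -29]
mod → [26, 12]
mod → [2]
-7  → [2, -7]
*   → [-14]

-14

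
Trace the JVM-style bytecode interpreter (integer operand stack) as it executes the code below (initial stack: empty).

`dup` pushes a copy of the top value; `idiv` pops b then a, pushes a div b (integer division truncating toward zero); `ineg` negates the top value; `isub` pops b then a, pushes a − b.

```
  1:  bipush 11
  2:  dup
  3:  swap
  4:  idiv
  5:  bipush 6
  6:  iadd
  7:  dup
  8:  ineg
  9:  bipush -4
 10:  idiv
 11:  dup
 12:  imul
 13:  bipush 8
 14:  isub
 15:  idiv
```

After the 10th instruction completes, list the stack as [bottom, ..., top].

[7, 1]

bipush 11  [11]
dup        [11, 11]
swap       [11, 11]
idiv       [1]
bipush 6   [1, 6]
iadd       [7]
dup        [7, 7]
ineg       [7, -7]
bipush -4  [7, -7, -4]
idiv       [7, 1]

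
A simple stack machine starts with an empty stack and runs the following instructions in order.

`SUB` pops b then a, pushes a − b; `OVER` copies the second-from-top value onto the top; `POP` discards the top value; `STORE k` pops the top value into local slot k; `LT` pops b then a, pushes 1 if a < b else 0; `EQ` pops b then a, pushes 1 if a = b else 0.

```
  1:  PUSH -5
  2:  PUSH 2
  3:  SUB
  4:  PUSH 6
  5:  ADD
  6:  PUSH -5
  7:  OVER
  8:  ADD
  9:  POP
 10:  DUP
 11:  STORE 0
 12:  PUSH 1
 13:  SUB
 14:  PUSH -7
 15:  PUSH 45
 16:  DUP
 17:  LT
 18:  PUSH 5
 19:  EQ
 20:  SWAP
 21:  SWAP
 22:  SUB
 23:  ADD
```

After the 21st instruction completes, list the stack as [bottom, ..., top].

PUSH -5 -> [-5]
PUSH 2  -> [-5, 2]
SUB     -> [-7]
PUSH 6  -> [-7, 6]
ADD     -> [-1]
PUSH -5 -> [-1, -5]
OVER    -> [-1, -5, -1]
ADD     -> [-1, -6]
POP     -> [-1]
DUP     -> [-1, -1]
STORE 0 -> [-1]
PUSH 1  -> [-1, 1]
SUB     -> [-2]
PUSH -7 -> [-2, -7]
PUSH 45 -> [-2, -7, 45]
DUP     -> [-2, -7, 45, 45]
LT      -> [-2, -7, 0]
PUSH 5  -> [-2, -7, 0, 5]
EQ      -> [-2, -7, 0]
SWAP    -> [-2, 0, -7]
SWAP    -> [-2, -7, 0]

[-2, -7, 0]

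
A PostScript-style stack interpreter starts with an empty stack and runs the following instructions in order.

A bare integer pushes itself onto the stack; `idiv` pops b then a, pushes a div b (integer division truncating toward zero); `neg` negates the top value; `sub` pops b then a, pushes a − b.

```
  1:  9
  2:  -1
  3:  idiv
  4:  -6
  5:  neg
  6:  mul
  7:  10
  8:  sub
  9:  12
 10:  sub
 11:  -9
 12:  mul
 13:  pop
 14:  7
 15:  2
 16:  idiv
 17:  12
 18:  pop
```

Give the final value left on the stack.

3

9    → 9
-1   → 9 -1
idiv → -9
-6   → -9 -6
neg  → -9 6
mul  → -54
10   → -54 10
sub  → -64
12   → -64 12
sub  → -76
-9   → -76 -9
mul  → 684
pop  → (empty)
7    → 7
2    → 7 2
idiv → 3
12   → 3 12
pop  → 3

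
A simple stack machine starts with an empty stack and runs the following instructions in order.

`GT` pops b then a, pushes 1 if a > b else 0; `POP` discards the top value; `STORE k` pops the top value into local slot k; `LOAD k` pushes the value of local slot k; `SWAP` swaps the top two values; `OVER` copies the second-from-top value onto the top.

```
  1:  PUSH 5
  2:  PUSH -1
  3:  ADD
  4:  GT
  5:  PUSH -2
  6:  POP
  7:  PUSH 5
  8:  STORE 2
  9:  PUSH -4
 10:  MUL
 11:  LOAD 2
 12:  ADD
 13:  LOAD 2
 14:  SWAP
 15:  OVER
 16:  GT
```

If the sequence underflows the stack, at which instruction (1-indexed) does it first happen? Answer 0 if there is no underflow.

4

PUSH 5  : [5]
PUSH -1 : [5, -1]
ADD     : [4]
GT  — needs 2 operands, stack has 1 → underflow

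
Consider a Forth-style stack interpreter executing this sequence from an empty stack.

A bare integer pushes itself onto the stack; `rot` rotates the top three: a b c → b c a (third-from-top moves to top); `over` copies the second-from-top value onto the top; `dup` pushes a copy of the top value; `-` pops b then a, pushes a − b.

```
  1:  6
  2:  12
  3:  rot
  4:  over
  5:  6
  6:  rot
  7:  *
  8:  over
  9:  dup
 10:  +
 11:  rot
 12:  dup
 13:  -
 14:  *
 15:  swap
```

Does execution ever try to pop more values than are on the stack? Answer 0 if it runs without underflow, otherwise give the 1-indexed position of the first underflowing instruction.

6  : 6
12 : 6 12
rot  — needs 3 operands, stack has 2 → underflow

3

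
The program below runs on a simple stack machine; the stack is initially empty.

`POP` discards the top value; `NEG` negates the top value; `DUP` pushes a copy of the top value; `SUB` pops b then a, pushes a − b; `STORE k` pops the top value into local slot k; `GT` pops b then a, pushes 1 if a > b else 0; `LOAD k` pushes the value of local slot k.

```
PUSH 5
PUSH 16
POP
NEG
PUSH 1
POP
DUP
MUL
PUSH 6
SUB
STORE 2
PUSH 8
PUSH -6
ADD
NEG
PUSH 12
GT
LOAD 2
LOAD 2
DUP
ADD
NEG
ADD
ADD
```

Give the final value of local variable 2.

PUSH 5  → 5
PUSH 16 → 5 16
POP     → 5
NEG     → -5
PUSH 1  → -5 1
POP     → -5
DUP     → -5 -5
MUL     → 25
PUSH 6  → 25 6
SUB     → 19
STORE 2 → (empty)
PUSH 8  → 8
PUSH -6 → 8 -6
ADD     → 2
NEG     → -2
PUSH 12 → -2 12
GT      → 0
LOAD 2  → 0 19
LOAD 2  → 0 19 19
DUP     → 0 19 19 19
ADD     → 0 19 38
NEG     → 0 19 -38
ADD     → 0 -19
ADD     → -19

19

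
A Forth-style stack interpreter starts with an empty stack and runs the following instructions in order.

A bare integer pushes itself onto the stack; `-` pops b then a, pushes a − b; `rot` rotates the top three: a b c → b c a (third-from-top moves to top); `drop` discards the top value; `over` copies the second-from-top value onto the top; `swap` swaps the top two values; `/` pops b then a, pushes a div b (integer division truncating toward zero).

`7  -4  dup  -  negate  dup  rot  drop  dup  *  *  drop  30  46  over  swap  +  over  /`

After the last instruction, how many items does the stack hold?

7       [7]
-4      [7, -4]
dup     [7, -4, -4]
-       [7, 0]
negate  [7, 0]
dup     [7, 0, 0]
rot     [0, 0, 7]
drop    [0, 0]
dup     [0, 0, 0]
*       [0, 0]
*       [0]
drop    []
30      [30]
46      [30, 46]
over    [30, 46, 30]
swap    [30, 30, 46]
+       [30, 76]
over    [30, 76, 30]
/       [30, 2]

2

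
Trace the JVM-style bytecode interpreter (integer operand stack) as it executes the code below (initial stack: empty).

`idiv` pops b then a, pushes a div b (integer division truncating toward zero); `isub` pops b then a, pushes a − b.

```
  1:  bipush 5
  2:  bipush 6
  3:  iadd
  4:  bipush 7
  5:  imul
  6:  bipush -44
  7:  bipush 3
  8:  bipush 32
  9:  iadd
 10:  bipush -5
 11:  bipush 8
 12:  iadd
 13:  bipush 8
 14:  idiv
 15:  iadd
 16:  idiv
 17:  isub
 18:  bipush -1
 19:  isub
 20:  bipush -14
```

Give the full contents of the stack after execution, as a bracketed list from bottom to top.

bipush 5   → [5]
bipush 6   → [5, 6]
iadd       → [11]
bipush 7   → [11, 7]
imul       → [77]
bipush -44 → [77, -44]
bipush 3   → [77, -44, 3]
bipush 32  → [77, -44, 3, 32]
iadd       → [77, -44, 35]
bipush -5  → [77, -44, 35, -5]
bipush 8   → [77, -44, 35, -5, 8]
iadd       → [77, -44, 35, 3]
bipush 8   → [77, -44, 35, 3, 8]
idiv       → [77, -44, 35, 0]
iadd       → [77, -44, 35]
idiv       → [77, -1]
isub       → [78]
bipush -1  → [78, -1]
isub       → [79]
bipush -14 → [79, -14]

[79, -14]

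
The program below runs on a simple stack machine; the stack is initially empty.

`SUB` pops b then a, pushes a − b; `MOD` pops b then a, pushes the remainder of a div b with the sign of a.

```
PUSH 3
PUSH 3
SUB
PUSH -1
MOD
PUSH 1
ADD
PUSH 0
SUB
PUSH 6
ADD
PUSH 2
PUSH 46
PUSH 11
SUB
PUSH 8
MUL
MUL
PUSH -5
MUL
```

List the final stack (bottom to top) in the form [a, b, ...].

[7, -2800]

PUSH 3   [3]
PUSH 3   [3, 3]
SUB      [0]
PUSH -1  [0, -1]
MOD      [0]
PUSH 1   [0, 1]
ADD      [1]
PUSH 0   [1, 0]
SUB      [1]
PUSH 6   [1, 6]
ADD      [7]
PUSH 2   [7, 2]
PUSH 46  [7, 2, 46]
PUSH 11  [7, 2, 46, 11]
SUB      [7, 2, 35]
PUSH 8   [7, 2, 35, 8]
MUL      [7, 2, 280]
MUL      [7, 560]
PUSH -5  [7, 560, -5]
MUL      [7, -2800]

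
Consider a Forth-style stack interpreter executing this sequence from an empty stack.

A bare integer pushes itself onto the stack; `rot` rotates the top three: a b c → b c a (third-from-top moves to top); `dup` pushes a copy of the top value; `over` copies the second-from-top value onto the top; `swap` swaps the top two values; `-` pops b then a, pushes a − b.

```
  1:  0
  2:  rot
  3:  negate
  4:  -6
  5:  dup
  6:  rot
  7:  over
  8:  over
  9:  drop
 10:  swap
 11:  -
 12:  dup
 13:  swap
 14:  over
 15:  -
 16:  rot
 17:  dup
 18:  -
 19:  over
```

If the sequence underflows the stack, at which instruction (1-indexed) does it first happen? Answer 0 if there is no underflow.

0  [0]
rot  — needs 3 operands, stack has 1 → underflow

2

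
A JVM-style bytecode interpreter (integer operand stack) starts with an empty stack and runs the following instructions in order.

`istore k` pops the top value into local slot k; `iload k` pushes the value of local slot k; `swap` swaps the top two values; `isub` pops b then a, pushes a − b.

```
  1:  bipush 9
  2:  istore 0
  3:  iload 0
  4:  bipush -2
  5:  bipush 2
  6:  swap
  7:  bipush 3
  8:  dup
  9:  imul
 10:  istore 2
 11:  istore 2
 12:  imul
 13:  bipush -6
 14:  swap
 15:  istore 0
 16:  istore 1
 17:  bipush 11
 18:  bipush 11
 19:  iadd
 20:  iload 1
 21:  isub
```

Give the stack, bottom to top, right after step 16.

bipush 9   [9]
istore 0   []
iload 0    [9]
bipush -2  [9, -2]
bipush 2   [9, -2, 2]
swap       [9, 2, -2]
bipush 3   [9, 2, -2, 3]
dup        [9, 2, -2, 3, 3]
imul       [9, 2, -2, 9]
istore 2   [9, 2, -2]
istore 2   [9, 2]
imul       [18]
bipush -6  [18, -6]
swap       [-6, 18]
istore 0   [-6]
istore 1   []

[]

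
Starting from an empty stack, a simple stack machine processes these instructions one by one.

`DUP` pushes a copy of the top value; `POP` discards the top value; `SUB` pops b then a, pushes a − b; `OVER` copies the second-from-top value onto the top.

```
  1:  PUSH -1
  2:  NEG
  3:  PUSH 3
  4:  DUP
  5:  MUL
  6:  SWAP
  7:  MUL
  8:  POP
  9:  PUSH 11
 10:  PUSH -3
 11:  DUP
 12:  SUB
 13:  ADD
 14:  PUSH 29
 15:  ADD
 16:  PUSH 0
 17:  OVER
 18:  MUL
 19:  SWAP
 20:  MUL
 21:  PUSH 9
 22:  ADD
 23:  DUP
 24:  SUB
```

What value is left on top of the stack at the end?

0

PUSH -1 → [-1]
NEG     → [1]
PUSH 3  → [1, 3]
DUP     → [1, 3, 3]
MUL     → [1, 9]
SWAP    → [9, 1]
MUL     → [9]
POP     → []
PUSH 11 → [11]
PUSH -3 → [11, -3]
DUP     → [11, -3, -3]
SUB     → [11, 0]
ADD     → [11]
PUSH 29 → [11, 29]
ADD     → [40]
PUSH 0  → [40, 0]
OVER    → [40, 0, 40]
MUL     → [40, 0]
SWAP    → [0, 40]
MUL     → [0]
PUSH 9  → [0, 9]
ADD     → [9]
DUP     → [9, 9]
SUB     → [0]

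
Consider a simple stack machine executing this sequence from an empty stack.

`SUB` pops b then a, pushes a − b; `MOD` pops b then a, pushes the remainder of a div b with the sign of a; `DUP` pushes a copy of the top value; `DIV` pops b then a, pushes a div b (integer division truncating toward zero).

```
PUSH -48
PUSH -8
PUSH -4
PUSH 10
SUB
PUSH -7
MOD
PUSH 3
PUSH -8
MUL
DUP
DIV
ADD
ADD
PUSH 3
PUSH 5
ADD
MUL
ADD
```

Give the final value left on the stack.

-104

PUSH -48 → [-48]
PUSH -8  → [-48, -8]
PUSH -4  → [-48, -8, -4]
PUSH 10  → [-48, -8, -4, 10]
SUB      → [-48, -8, -14]
PUSH -7  → [-48, -8, -14, -7]
MOD      → [-48, -8, 0]
PUSH 3   → [-48, -8, 0, 3]
PUSH -8  → [-48, -8, 0, 3, -8]
MUL      → [-48, -8, 0, -24]
DUP      → [-48, -8, 0, -24, -24]
DIV      → [-48, -8, 0, 1]
ADD      → [-48, -8, 1]
ADD      → [-48, -7]
PUSH 3   → [-48, -7, 3]
PUSH 5   → [-48, -7, 3, 5]
ADD      → [-48, -7, 8]
MUL      → [-48, -56]
ADD      → [-104]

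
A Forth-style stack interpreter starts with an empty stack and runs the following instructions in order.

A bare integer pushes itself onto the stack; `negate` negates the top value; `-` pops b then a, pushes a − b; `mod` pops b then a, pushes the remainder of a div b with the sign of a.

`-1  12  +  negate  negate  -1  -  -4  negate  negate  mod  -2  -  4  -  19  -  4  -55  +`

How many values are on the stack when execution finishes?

-1      [-1]
12      [-1, 12]
+       [11]
negate  [-11]
negate  [11]
-1      [11, -1]
-       [12]
-4      [12, -4]
negate  [12, 4]
negate  [12, -4]
mod     [0]
-2      [0, -2]
-       [2]
4       [2, 4]
-       [-2]
19      [-2, 19]
-       [-21]
4       [-21, 4]
-55     [-21, 4, -55]
+       [-21, -51]

2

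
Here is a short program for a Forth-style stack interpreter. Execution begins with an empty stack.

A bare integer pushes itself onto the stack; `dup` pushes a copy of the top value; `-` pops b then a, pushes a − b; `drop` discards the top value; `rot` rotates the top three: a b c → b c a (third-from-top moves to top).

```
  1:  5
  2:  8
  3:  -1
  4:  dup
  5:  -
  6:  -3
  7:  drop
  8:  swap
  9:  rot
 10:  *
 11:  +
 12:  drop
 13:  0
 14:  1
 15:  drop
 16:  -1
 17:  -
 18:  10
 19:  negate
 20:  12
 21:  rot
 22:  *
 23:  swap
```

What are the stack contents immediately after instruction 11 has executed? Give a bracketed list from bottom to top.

[40]

5    → [5]
8    → [5, 8]
-1   → [5, 8, -1]
dup  → [5, 8, -1, -1]
-    → [5, 8, 0]
-3   → [5, 8, 0, -3]
drop → [5, 8, 0]
swap → [5, 0, 8]
rot  → [0, 8, 5]
*    → [0, 40]
+    → [40]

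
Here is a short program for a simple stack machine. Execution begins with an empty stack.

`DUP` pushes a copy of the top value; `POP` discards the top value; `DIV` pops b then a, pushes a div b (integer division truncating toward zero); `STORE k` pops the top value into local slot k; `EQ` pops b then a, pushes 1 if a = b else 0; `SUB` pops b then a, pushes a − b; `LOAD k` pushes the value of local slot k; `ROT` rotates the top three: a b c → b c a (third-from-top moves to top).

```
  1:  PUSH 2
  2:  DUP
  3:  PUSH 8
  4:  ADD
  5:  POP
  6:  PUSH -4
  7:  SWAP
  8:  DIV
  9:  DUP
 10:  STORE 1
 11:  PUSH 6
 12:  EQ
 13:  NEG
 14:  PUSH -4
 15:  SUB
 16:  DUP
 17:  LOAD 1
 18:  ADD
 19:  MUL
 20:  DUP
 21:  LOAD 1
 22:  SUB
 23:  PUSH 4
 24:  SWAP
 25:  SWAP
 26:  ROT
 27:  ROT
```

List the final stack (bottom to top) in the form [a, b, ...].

PUSH 2  → 2
DUP     → 2 2
PUSH 8  → 2 2 8
ADD     → 2 10
POP     → 2
PUSH -4 → 2 -4
SWAP    → -4 2
DIV     → -2
DUP     → -2 -2
STORE 1 → -2
PUSH 6  → -2 6
EQ      → 0
NEG     → 0
PUSH -4 → 0 -4
SUB     → 4
DUP     → 4 4
LOAD 1  → 4 4 -2
ADD     → 4 2
MUL     → 8
DUP     → 8 8
LOAD 1  → 8 8 -2
SUB     → 8 10
PUSH 4  → 8 10 4
SWAP    → 8 4 10
SWAP    → 8 10 4
ROT     → 10 4 8
ROT     → 4 8 10

[4, 8, 10]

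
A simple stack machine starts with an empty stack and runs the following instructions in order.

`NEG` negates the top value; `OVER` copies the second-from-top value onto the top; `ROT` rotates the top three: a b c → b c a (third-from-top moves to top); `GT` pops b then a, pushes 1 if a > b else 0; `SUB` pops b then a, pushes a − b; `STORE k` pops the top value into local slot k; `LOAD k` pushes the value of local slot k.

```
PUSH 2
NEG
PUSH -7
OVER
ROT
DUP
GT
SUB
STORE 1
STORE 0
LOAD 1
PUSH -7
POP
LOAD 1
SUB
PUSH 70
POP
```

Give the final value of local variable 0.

-7

PUSH 2  → [2]
NEG     → [-2]
PUSH -7 → [-2, -7]
OVER    → [-2, -7, -2]
ROT     → [-7, -2, -2]
DUP     → [-7, -2, -2, -2]
GT      → [-7, -2, 0]
SUB     → [-7, -2]
STORE 1 → [-7]
STORE 0 → []
LOAD 1  → [-2]
PUSH -7 → [-2, -7]
POP     → [-2]
LOAD 1  → [-2, -2]
SUB     → [0]
PUSH 70 → [0, 70]
POP     → [0]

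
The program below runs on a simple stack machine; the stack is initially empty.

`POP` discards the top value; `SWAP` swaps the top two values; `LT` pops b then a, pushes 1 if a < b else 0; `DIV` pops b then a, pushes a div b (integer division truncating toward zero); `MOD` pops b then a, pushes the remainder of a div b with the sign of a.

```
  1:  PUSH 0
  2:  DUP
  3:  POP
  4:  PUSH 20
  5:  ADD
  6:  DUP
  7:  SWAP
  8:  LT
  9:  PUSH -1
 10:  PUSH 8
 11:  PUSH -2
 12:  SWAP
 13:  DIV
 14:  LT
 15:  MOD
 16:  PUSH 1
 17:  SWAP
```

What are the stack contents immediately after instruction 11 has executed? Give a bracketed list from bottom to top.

PUSH 0  : 0
DUP     : 0 0
POP     : 0
PUSH 20 : 0 20
ADD     : 20
DUP     : 20 20
SWAP    : 20 20
LT      : 0
PUSH -1 : 0 -1
PUSH 8  : 0 -1 8
PUSH -2 : 0 -1 8 -2

[0, -1, 8, -2]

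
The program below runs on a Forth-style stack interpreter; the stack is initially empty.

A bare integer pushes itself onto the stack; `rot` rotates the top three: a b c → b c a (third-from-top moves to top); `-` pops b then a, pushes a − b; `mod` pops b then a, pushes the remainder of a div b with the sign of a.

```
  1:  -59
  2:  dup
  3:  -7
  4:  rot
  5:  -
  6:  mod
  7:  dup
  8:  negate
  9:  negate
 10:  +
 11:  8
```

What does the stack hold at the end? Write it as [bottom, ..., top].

[-14, 8]

-59    → [-59]
dup    → [-59, -59]
-7     → [-59, -59, -7]
rot    → [-59, -7, -59]
-      → [-59, 52]
mod    → [-7]
dup    → [-7, -7]
negate → [-7, 7]
negate → [-7, -7]
+      → [-14]
8      → [-14, 8]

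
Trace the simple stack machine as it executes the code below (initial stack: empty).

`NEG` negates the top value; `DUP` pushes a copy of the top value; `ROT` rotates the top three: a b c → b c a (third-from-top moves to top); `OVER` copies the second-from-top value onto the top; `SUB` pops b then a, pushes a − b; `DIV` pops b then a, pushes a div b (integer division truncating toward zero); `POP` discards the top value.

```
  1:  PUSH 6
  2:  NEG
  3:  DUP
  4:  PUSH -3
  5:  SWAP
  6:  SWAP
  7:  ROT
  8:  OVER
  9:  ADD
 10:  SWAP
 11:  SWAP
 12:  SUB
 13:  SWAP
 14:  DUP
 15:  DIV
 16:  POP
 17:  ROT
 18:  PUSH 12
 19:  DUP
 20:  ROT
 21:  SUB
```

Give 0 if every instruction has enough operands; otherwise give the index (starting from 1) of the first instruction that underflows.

PUSH 6  : [6]
NEG     : [-6]
DUP     : [-6, -6]
PUSH -3 : [-6, -6, -3]
SWAP    : [-6, -3, -6]
SWAP    : [-6, -6, -3]
ROT     : [-6, -3, -6]
OVER    : [-6, -3, -6, -3]
ADD     : [-6, -3, -9]
SWAP    : [-6, -9, -3]
SWAP    : [-6, -3, -9]
SUB     : [-6, 6]
SWAP    : [6, -6]
DUP     : [6, -6, -6]
DIV     : [6, 1]
POP     : [6]
ROT  — needs 3 operands, stack has 1 → underflow

17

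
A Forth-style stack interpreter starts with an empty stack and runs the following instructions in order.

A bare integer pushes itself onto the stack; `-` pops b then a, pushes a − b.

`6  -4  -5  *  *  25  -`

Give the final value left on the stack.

6   [6]
-4  [6, -4]
-5  [6, -4, -5]
*   [6, 20]
*   [120]
25  [120, 25]
-   [95]

95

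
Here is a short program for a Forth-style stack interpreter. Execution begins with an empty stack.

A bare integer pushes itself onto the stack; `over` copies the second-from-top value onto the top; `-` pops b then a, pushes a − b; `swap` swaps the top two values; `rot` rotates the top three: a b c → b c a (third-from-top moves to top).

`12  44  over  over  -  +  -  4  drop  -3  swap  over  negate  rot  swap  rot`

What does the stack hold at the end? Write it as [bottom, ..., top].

12     -> [12]
44     -> [12, 44]
over   -> [12, 44, 12]
over   -> [12, 44, 12, 44]
-      -> [12, 44, -32]
+      -> [12, 12]
-      -> [0]
4      -> [0, 4]
drop   -> [0]
-3     -> [0, -3]
swap   -> [-3, 0]
over   -> [-3, 0, -3]
negate -> [-3, 0, 3]
rot    -> [0, 3, -3]
swap   -> [0, -3, 3]
rot    -> [-3, 3, 0]

[-3, 3, 0]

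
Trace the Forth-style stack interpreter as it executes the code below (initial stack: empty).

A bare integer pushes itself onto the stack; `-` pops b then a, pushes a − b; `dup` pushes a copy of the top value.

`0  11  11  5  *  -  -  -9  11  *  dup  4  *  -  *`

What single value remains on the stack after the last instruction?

0   -> 0
11  -> 0 11
11  -> 0 11 11
5   -> 0 11 11 5
*   -> 0 11 55
-   -> 0 -44
-   -> 44
-9  -> 44 -9
11  -> 44 -9 11
*   -> 44 -99
dup -> 44 -99 -99
4   -> 44 -99 -99 4
*   -> 44 -99 -396
-   -> 44 297
*   -> 13068

13068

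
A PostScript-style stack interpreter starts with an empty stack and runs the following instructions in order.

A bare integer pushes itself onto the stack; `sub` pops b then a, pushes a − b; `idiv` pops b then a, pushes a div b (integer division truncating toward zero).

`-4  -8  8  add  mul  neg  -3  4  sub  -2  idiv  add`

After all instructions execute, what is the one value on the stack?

-4    [-4]
-8    [-4, -8]
8     [-4, -8, 8]
add   [-4, 0]
mul   [0]
neg   [0]
-3    [0, -3]
4     [0, -3, 4]
sub   [0, -7]
-2    [0, -7, -2]
idiv  [0, 3]
add   [3]

3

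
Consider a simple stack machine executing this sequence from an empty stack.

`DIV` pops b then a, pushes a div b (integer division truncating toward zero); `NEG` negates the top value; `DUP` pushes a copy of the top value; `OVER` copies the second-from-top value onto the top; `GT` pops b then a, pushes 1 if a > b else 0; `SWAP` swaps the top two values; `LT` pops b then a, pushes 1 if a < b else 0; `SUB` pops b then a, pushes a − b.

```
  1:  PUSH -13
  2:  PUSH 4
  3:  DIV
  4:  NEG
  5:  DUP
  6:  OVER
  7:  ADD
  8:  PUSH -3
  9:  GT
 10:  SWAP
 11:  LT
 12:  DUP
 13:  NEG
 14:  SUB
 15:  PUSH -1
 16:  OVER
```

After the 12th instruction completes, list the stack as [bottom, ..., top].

PUSH -13 -> -13
PUSH 4   -> -13 4
DIV      -> -3
NEG      -> 3
DUP      -> 3 3
OVER     -> 3 3 3
ADD      -> 3 6
PUSH -3  -> 3 6 -3
GT       -> 3 1
SWAP     -> 1 3
LT       -> 1
DUP      -> 1 1

[1, 1]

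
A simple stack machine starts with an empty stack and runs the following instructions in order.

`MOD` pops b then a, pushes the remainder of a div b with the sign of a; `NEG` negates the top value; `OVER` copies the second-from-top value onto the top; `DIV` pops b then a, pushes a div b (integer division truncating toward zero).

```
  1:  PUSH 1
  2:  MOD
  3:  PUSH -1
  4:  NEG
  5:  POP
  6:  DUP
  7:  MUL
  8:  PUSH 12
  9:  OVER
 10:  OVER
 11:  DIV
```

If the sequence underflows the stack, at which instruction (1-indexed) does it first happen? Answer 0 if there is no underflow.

2

PUSH 1 : 1
MOD  — needs 2 operands, stack has 1 → underflow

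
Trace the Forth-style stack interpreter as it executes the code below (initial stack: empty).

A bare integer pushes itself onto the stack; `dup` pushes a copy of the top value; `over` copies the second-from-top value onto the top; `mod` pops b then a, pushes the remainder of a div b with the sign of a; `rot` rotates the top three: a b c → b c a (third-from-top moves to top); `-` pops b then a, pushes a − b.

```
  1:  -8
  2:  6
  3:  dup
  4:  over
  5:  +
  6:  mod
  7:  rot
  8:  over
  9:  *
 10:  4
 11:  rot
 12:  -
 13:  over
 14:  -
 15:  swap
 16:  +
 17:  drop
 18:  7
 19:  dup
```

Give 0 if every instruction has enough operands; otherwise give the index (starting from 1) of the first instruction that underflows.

-8   : [-8]
6    : [-8, 6]
dup  : [-8, 6, 6]
over : [-8, 6, 6, 6]
+    : [-8, 6, 12]
mod  : [-8, 6]
rot  — needs 3 operands, stack has 2 → underflow

7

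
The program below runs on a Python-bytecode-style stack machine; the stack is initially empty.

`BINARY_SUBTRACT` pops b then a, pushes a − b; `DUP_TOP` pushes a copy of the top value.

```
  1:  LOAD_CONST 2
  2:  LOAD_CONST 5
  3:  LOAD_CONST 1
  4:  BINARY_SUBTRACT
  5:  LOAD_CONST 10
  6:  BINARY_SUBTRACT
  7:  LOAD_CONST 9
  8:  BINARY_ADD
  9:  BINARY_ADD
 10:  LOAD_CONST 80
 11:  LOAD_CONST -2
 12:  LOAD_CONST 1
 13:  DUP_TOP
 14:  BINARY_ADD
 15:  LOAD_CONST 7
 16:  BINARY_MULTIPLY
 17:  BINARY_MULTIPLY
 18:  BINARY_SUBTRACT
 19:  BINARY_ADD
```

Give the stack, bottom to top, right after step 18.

LOAD_CONST 2    -> 2
LOAD_CONST 5    -> 2 5
LOAD_CONST 1    -> 2 5 1
BINARY_SUBTRACT -> 2 4
LOAD_CONST 10   -> 2 4 10
BINARY_SUBTRACT -> 2 -6
LOAD_CONST 9    -> 2 -6 9
BINARY_ADD      -> 2 3
BINARY_ADD      -> 5
LOAD_CONST 80   -> 5 80
LOAD_CONST -2   -> 5 80 -2
LOAD_CONST 1    -> 5 80 -2 1
DUP_TOP         -> 5 80 -2 1 1
BINARY_ADD      -> 5 80 -2 2
LOAD_CONST 7    -> 5 80 -2 2 7
BINARY_MULTIPLY -> 5 80 -2 14
BINARY_MULTIPLY -> 5 80 -28
BINARY_SUBTRACT -> 5 108

[5, 108]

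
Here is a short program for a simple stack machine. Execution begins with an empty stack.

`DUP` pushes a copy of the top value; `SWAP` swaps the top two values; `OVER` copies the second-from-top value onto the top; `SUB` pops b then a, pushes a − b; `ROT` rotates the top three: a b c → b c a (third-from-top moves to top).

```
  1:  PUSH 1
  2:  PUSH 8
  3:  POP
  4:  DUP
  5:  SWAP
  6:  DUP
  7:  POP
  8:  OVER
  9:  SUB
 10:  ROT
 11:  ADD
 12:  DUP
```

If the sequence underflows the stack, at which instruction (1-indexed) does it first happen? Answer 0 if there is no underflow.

10

PUSH 1 : [1]
PUSH 8 : [1, 8]
POP    : [1]
DUP    : [1, 1]
SWAP   : [1, 1]
DUP    : [1, 1, 1]
POP    : [1, 1]
OVER   : [1, 1, 1]
SUB    : [1, 0]
ROT  — needs 3 operands, stack has 2 → underflow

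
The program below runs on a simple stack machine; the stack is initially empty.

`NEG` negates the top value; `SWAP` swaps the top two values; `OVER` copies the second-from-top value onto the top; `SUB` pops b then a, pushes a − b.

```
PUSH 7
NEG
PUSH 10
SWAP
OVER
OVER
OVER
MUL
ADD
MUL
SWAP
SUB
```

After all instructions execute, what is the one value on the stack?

410

PUSH 7  → 7
NEG     → -7
PUSH 10 → -7 10
SWAP    → 10 -7
OVER    → 10 -7 10
OVER    → 10 -7 10 -7
OVER    → 10 -7 10 -7 10
MUL     → 10 -7 10 -70
ADD     → 10 -7 -60
MUL     → 10 420
SWAP    → 420 10
SUB     → 410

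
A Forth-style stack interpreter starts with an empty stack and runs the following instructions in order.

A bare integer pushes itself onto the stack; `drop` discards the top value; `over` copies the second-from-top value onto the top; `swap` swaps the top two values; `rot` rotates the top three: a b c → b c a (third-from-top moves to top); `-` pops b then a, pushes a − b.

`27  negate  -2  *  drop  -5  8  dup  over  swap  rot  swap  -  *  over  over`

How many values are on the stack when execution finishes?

4

27     : [27]
negate : [-27]
-2     : [-27, -2]
*      : [54]
drop   : []
-5     : [-5]
8      : [-5, 8]
dup    : [-5, 8, 8]
over   : [-5, 8, 8, 8]
swap   : [-5, 8, 8, 8]
rot    : [-5, 8, 8, 8]
swap   : [-5, 8, 8, 8]
-      : [-5, 8, 0]
*      : [-5, 0]
over   : [-5, 0, -5]
over   : [-5, 0, -5, 0]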